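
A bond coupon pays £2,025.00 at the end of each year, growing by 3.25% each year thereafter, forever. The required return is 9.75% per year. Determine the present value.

£31,153.85

Periodic rate r = 0.0975 per year.
Growing perpetuity (Gordon): PV = PMT₁ / (r − g) = 2,025 / (r − 0.0325) = £31,153.85.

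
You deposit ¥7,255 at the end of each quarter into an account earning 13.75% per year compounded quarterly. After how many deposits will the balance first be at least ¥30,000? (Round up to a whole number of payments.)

Periodic rate r = 0.1375/4 per quarter; n is counted in quarters.
Ordinary annuity FV: 30,000 = 7,255 × [((1+r)^n − 1)/r].
(1+r)^n = 1 + 30,000 × r / 7,255, so n = ln(1 + 30,000·r/7,255) / ln(1+r) = 3.93.
Round up to a whole number of payments: n = 4.

4 payments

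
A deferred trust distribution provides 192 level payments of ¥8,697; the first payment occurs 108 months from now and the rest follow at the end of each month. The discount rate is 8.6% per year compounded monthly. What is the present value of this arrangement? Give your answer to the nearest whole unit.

¥421,742

Ordinary annuity of 192 payments, first payment at period 108.
Periodic rate r = 0.086/12 per month; n is counted in months.
The ordinary-annuity PV formula values the stream one period before the first payment (period 107); discount that back 107 periods:
PV₀ = 8,697 × [1 − (1+r)^−192] / r × (1+r)^−107 = ¥421,742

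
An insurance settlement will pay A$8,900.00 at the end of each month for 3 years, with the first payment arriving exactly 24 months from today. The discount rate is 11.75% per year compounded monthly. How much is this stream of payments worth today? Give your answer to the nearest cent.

A$214,929.59

Ordinary annuity of 36 payments, first payment at period 24.
Periodic rate r = 0.1175/12 per month; n is counted in months.
The ordinary-annuity PV formula values the stream one period before the first payment (period 23); discount that back 23 periods:
PV₀ = 8,900 × [1 − (1+r)^−36] / r × (1+r)^−23 = A$214,929.59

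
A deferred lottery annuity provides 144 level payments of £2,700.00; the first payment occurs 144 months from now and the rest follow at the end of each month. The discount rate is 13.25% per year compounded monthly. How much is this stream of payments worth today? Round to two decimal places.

£40,395.53

Ordinary annuity of 144 payments, first payment at period 144.
Periodic rate r = 0.1325/12 per month; n is counted in months.
The ordinary-annuity PV formula values the stream one period before the first payment (period 143); discount that back 143 periods:
PV₀ = 2,700 × [1 − (1+r)^−144] / r × (1+r)^−143 = £40,395.53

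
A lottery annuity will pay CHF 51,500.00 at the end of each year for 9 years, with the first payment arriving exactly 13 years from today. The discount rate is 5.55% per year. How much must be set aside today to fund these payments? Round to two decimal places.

CHF 186,842.18

Ordinary annuity of 9 payments, first payment at period 13.
Periodic rate r = 0.0555 per year.
The ordinary-annuity PV formula values the stream one period before the first payment (period 12); discount that back 12 periods:
PV₀ = 51,500 × [1 − (1+r)^−9] / r × (1+r)^−12 = CHF 186,842.18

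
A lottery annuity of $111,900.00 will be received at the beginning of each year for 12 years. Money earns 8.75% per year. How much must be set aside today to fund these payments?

This is an annuity due: 12 payments of $111,900.00 at the beginning of each year.
Periodic rate r = 0.0875 per year.
PV = PMT × [(1 − (1+r)^−n)/r] × (1+r) = 111,900 × [1 − (1+r)^−12] / r × (1+r) = $882,480.55

$882,480.55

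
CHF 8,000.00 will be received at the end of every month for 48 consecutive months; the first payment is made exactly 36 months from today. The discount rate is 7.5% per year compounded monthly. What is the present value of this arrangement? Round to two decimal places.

CHF 266,040.13

Ordinary annuity of 48 payments, first payment at period 36.
Periodic rate r = 0.075/12 per month; n is counted in months.
The ordinary-annuity PV formula values the stream one period before the first payment (period 35); discount that back 35 periods:
PV₀ = 8,000 × [1 − (1+r)^−48] / r × (1+r)^−35 = CHF 266,040.13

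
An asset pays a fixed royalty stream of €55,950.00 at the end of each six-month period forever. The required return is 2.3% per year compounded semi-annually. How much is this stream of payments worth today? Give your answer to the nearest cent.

Periodic rate r = 0.023/2 per half-year.
Level perpetuity: PV = PMT / r = 55,950 / (0.023/2) = €4,865,217.39.

€4,865,217.39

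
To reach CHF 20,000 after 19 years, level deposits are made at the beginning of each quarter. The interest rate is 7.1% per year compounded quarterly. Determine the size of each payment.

Level annuity due; solve FV = PMT × [((1+r)^n − 1)/r] × (1+r) for PMT.
Periodic rate r = 0.071/4 per quarter; n is counted in quarters.
With n = 76: PMT = 20,000 / ([((1+r)^n − 1)/r] × (1+r)) = CHF 124.21

CHF 124.21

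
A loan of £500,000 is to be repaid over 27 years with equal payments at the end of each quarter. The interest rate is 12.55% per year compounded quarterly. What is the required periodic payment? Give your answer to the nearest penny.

£16,265.98

Level ordinary annuity; solve PV = PMT × [(1 − (1+r)^−n)/r] for PMT.
Periodic rate r = 0.1255/4 per quarter; n is counted in quarters.
With n = 108: PMT = 500,000 / ([(1 − (1+r)^−n)/r]) = £16,265.98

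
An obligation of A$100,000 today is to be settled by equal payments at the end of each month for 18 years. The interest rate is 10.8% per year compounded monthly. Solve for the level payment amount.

A$1,051.87

Level ordinary annuity; solve PV = PMT × [(1 − (1+r)^−n)/r] for PMT.
Periodic rate r = 0.108/12 per month; n is counted in months.
With n = 216: PMT = 100,000 / ([(1 − (1+r)^−n)/r]) = A$1,051.87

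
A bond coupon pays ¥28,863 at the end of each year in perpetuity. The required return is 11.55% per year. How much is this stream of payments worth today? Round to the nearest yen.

¥249,896

Periodic rate r = 0.1155 per year.
Level perpetuity: PV = PMT / r = 28,863 / (0.1155) = ¥249,896.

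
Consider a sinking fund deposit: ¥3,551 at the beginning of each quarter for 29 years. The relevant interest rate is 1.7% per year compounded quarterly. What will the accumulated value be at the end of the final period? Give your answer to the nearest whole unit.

¥533,245

This is an annuity due: 116 deposits of ¥3,551 at the beginning of each quarter.
Periodic rate r = 0.017/4 per quarter; n is counted in quarters.
FV = PMT × [((1+r)^n − 1)/r] × (1+r) = 3,551 × [(1+r)^116 − 1] / r × (1+r) = ¥533,245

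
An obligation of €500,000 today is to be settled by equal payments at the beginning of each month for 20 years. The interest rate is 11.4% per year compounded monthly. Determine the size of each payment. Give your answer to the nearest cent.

€5,247.88

Level annuity due; solve PV = PMT × [(1 − (1+r)^−n)/r] × (1+r) for PMT.
Periodic rate r = 0.114/12 per month; n is counted in months.
With n = 240: PMT = 500,000 / ([(1 − (1+r)^−n)/r] × (1+r)) = €5,247.88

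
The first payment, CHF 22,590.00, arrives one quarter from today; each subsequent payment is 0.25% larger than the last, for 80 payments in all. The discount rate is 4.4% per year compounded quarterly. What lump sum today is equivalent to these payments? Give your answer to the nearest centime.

Periodic rate r = 0.044/4 per quarter; n is counted in quarters.
Growing ordinary annuity: PV = PMT₁ × [1 − ((1+g)/(1+r))^n] / (r − g) = 22,590 × [1 − ((1+0.0025)/(1+r))^80] / (r − 0.0025) = CHF 1,305,090.73.

CHF 1,305,090.73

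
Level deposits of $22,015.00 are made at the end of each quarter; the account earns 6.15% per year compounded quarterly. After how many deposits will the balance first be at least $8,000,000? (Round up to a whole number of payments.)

Periodic rate r = 0.0615/4 per quarter; n is counted in quarters.
Ordinary annuity FV: 8,000,000 = 22,015 × [((1+r)^n − 1)/r].
(1+r)^n = 1 + 8,000,000 × r / 22,015, so n = ln(1 + 8,000,000·r/22,015) / ln(1+r) = 123.55.
Round up to a whole number of payments: n = 124.

124 payments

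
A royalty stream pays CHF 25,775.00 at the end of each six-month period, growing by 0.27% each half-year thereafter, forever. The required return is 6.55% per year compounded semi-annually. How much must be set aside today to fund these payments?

CHF 857,737.10

Periodic rate r = 0.0655/2 per half-year.
Growing perpetuity (Gordon): PV = PMT₁ / (r − g) = 25,775 / (r − 0.0027) = CHF 857,737.10.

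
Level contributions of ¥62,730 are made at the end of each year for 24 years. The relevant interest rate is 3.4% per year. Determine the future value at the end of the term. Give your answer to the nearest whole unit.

¥2,271,132

This is an ordinary annuity: 24 deposits of ¥62,730 at the end of each year.
Periodic rate r = 0.034 per year.
FV = PMT × [((1+r)^n − 1)/r] = 62,730 × [(1+r)^24 − 1] / r = ¥2,271,132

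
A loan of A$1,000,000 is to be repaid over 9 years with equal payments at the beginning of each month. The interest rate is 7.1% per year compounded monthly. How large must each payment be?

A$12,483.13

Level annuity due; solve PV = PMT × [(1 − (1+r)^−n)/r] × (1+r) for PMT.
Periodic rate r = 0.071/12 per month; n is counted in months.
With n = 108: PMT = 1,000,000 / ([(1 − (1+r)^−n)/r] × (1+r)) = A$12,483.13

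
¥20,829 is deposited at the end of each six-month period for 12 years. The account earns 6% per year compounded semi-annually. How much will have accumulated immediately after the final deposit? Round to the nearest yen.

This is an ordinary annuity: 24 deposits of ¥20,829 at the end of each six-month period.
Periodic rate r = 0.06/2 per half-year; n is counted in half-years.
FV = PMT × [((1+r)^n − 1)/r] = 20,829 × [(1+r)^24 − 1] / r = ¥717,069

¥717,069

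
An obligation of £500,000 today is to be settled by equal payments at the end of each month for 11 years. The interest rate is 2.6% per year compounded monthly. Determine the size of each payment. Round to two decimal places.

£4,359.40

Level ordinary annuity; solve PV = PMT × [(1 − (1+r)^−n)/r] for PMT.
Periodic rate r = 0.026/12 per month; n is counted in months.
With n = 132: PMT = 500,000 / ([(1 − (1+r)^−n)/r]) = £4,359.40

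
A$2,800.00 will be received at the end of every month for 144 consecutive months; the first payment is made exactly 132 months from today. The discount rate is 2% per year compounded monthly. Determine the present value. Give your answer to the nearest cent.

A$287,995.00

Ordinary annuity of 144 payments, first payment at period 132.
Periodic rate r = 0.02/12 per month; n is counted in months.
The ordinary-annuity PV formula values the stream one period before the first payment (period 131); discount that back 131 periods:
PV₀ = 2,800 × [1 − (1+r)^−144] / r × (1+r)^−131 = A$287,995.00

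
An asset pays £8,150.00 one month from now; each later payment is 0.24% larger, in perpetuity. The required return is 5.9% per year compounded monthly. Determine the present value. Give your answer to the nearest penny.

£3,238,410.60

Periodic rate r = 0.059/12 per month.
Growing perpetuity (Gordon): PV = PMT₁ / (r − g) = 8,150 / (r − 0.0024) = £3,238,410.60.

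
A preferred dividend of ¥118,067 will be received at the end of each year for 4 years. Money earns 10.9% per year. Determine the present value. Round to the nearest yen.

This is an ordinary annuity: 4 payments of ¥118,067 at the end of each year.
Periodic rate r = 0.109 per year.
PV = PMT × [(1 − (1+r)^−n)/r] = 118,067 × [1 − (1+r)^−4] / r = ¥367,080

¥367,080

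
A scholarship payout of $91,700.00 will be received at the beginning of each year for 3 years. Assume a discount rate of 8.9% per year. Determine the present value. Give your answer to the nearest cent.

This is an annuity due: 3 payments of $91,700.00 at the beginning of each year.
Periodic rate r = 0.089 per year.
PV = PMT × [(1 − (1+r)^−n)/r] × (1+r) = 91,700 × [1 − (1+r)^−3] / r × (1+r) = $253,229.56

$253,229.56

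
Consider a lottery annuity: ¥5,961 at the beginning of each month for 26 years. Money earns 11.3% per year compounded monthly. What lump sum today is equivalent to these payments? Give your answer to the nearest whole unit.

¥604,671

This is an annuity due: 312 payments of ¥5,961 at the beginning of each month.
Periodic rate r = 0.113/12 per month; n is counted in months.
PV = PMT × [(1 − (1+r)^−n)/r] × (1+r) = 5,961 × [1 − (1+r)^−312] / r × (1+r) = ¥604,671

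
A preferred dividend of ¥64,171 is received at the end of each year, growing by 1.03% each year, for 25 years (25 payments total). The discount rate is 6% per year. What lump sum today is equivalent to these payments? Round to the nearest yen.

Periodic rate r = 0.06 per year.
Growing ordinary annuity: PV = PMT₁ × [1 − ((1+g)/(1+r))^n] / (r − g) = 64,171 × [1 − ((1+0.0103)/(1+r))^25] / (r − 0.0103) = ¥902,485.

¥902,485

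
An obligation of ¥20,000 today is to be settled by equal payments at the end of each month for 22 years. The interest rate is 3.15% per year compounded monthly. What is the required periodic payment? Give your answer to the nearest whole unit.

Level ordinary annuity; solve PV = PMT × [(1 − (1+r)^−n)/r] for PMT.
Periodic rate r = 0.0315/12 per month; n is counted in months.
With n = 264: PMT = 20,000 / ([(1 − (1+r)^−n)/r]) = ¥105

¥105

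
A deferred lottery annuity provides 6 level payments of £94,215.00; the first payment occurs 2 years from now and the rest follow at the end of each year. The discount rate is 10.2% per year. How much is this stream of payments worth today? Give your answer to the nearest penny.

£370,178.83

Ordinary annuity of 6 payments, first payment at period 2.
Periodic rate r = 0.102 per year.
The ordinary-annuity PV formula values the stream one period before the first payment (period 1); discount that back 1 periods:
PV₀ = 94,215 × [1 − (1+r)^−6] / r × (1+r)^−1 = £370,178.83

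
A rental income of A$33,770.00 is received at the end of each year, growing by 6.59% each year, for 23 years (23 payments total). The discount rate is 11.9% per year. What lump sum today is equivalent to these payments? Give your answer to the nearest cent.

A$428,084.86

Periodic rate r = 0.119 per year.
Growing ordinary annuity: PV = PMT₁ × [1 − ((1+g)/(1+r))^n] / (r − g) = 33,770 × [1 − ((1+0.0659)/(1+r))^23] / (r − 0.0659) = A$428,084.86.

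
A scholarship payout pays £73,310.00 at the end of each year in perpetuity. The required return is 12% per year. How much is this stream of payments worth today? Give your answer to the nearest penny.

£610,916.67

Periodic rate r = 0.12 per year.
Level perpetuity: PV = PMT / r = 73,310 / (0.12) = £610,916.67.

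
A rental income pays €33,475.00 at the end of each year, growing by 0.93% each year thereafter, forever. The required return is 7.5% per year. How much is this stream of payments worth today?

Periodic rate r = 0.075 per year.
Growing perpetuity (Gordon): PV = PMT₁ / (r − g) = 33,475 / (r − 0.0093) = €509,512.94.

€509,512.94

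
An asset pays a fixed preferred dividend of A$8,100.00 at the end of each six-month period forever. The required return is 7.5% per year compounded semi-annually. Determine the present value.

A$216,000.00

Periodic rate r = 0.075/2 per half-year.
Level perpetuity: PV = PMT / r = 8,100 / (0.075/2) = A$216,000.00.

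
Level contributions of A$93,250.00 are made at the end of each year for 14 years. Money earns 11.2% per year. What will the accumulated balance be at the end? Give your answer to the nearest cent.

This is an ordinary annuity: 14 deposits of A$93,250.00 at the end of each year.
Periodic rate r = 0.112 per year.
FV = PMT × [((1+r)^n − 1)/r] = 93,250 × [(1+r)^14 − 1] / r = A$2,847,834.59

A$2,847,834.59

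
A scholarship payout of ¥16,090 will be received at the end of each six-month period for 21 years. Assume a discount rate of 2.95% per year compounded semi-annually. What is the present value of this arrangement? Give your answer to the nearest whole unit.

This is an ordinary annuity: 42 payments of ¥16,090 at the end of each six-month period.
Periodic rate r = 0.0295/2 per half-year; n is counted in half-years.
PV = PMT × [(1 − (1+r)^−n)/r] = 16,090 × [1 − (1+r)^−42] / r = ¥501,076

¥501,076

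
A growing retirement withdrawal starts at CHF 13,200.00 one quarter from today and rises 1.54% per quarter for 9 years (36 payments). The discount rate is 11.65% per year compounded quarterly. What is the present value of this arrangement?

Periodic rate r = 0.1165/4 per quarter; n is counted in quarters.
Growing ordinary annuity: PV = PMT₁ × [1 − ((1+g)/(1+r))^n] / (r − g) = 13,200 × [1 − ((1+0.0154)/(1+r))^36] / (r − 0.0154) = CHF 368,623.02.

CHF 368,623.02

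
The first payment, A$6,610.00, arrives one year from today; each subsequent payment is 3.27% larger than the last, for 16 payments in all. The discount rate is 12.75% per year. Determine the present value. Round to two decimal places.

Periodic rate r = 0.1275 per year.
Growing ordinary annuity: PV = PMT₁ × [1 − ((1+g)/(1+r))^n] / (r − g) = 6,610 × [1 − ((1+0.0327)/(1+r))^16] / (r − 0.0327) = A$52,621.05.

A$52,621.05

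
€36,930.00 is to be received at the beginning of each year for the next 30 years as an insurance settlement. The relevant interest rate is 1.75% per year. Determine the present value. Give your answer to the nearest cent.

€871,237.85

This is an annuity due: 30 payments of €36,930.00 at the beginning of each year.
Periodic rate r = 0.0175 per year.
PV = PMT × [(1 − (1+r)^−n)/r] × (1+r) = 36,930 × [1 − (1+r)^−30] / r × (1+r) = €871,237.85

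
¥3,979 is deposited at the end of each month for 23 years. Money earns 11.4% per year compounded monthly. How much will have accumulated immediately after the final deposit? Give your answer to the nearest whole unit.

This is an ordinary annuity: 276 deposits of ¥3,979 at the end of each month.
Periodic rate r = 0.114/12 per month; n is counted in months.
FV = PMT × [((1+r)^n − 1)/r] = 3,979 × [(1+r)^276 − 1] / r = ¥5,274,871

¥5,274,871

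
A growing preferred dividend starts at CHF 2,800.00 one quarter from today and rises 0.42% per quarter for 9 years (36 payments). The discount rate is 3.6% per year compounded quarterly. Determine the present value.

Periodic rate r = 0.036/4 per quarter; n is counted in quarters.
Growing ordinary annuity: PV = PMT₁ × [1 − ((1+g)/(1+r))^n] / (r − g) = 2,800 × [1 − ((1+0.0042)/(1+r))^36] / (r − 0.0042) = CHF 92,015.39.

CHF 92,015.39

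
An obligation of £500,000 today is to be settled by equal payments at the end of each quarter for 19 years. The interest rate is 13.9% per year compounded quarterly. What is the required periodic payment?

£18,774.86

Level ordinary annuity; solve PV = PMT × [(1 − (1+r)^−n)/r] for PMT.
Periodic rate r = 0.139/4 per quarter; n is counted in quarters.
With n = 76: PMT = 500,000 / ([(1 − (1+r)^−n)/r]) = £18,774.86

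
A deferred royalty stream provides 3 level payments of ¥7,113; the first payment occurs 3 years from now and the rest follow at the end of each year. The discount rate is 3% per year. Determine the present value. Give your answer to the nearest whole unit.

¥18,965

Ordinary annuity of 3 payments, first payment at period 3.
Periodic rate r = 0.03 per year.
The ordinary-annuity PV formula values the stream one period before the first payment (period 2); discount that back 2 periods:
PV₀ = 7,113 × [1 − (1+r)^−3] / r × (1+r)^−2 = ¥18,965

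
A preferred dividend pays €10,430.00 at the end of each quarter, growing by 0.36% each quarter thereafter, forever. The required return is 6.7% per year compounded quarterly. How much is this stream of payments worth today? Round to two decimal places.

€793,155.89

Periodic rate r = 0.067/4 per quarter.
Growing perpetuity (Gordon): PV = PMT₁ / (r − g) = 10,430 / (r − 0.0036) = €793,155.89.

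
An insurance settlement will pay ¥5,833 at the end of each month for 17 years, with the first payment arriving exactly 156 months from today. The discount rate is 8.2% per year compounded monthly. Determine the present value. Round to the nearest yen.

Ordinary annuity of 204 payments, first payment at period 156.
Periodic rate r = 0.082/12 per month; n is counted in months.
The ordinary-annuity PV formula values the stream one period before the first payment (period 155); discount that back 155 periods:
PV₀ = 5,833 × [1 − (1+r)^−204] / r × (1+r)^−155 = ¥223,009

¥223,009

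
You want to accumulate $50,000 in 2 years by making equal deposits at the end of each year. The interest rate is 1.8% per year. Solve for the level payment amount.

$24,777.01

Level ordinary annuity; solve FV = PMT × [((1+r)^n − 1)/r] for PMT.
Periodic rate r = 0.018 per year.
With n = 2: PMT = 50,000 / ([((1+r)^n − 1)/r]) = $24,777.01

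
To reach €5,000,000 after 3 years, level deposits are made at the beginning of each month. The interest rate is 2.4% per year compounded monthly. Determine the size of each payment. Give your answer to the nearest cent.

Level annuity due; solve FV = PMT × [((1+r)^n − 1)/r] × (1+r) for PMT.
Periodic rate r = 0.024/12 per month; n is counted in months.
With n = 36: PMT = 5,000,000 / ([((1+r)^n − 1)/r] × (1+r)) = €133,820.03

€133,820.03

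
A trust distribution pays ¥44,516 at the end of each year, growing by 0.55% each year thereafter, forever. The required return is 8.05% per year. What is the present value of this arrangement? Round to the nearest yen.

¥593,547

Periodic rate r = 0.0805 per year.
Growing perpetuity (Gordon): PV = PMT₁ / (r − g) = 44,516 / (r − 0.0055) = ¥593,547.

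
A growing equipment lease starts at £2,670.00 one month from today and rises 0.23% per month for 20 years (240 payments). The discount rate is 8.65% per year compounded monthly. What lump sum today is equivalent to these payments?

Periodic rate r = 0.0865/12 per month; n is counted in months.
Growing ordinary annuity: PV = PMT₁ × [1 − ((1+g)/(1+r))^n] / (r − g) = 2,670 × [1 − ((1+0.0023)/(1+r))^240] / (r − 0.0023) = £375,551.15.

£375,551.15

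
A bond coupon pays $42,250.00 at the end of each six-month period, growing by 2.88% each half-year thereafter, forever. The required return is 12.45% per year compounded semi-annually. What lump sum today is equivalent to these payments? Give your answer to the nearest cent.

Periodic rate r = 0.1245/2 per half-year.
Growing perpetuity (Gordon): PV = PMT₁ / (r − g) = 42,250 / (r − 0.0288) = $1,263,079.22.

$1,263,079.22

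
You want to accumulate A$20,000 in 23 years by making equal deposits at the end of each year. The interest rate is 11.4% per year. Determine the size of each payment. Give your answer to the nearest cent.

A$207.70

Level ordinary annuity; solve FV = PMT × [((1+r)^n − 1)/r] for PMT.
Periodic rate r = 0.114 per year.
With n = 23: PMT = 20,000 / ([((1+r)^n − 1)/r]) = A$207.70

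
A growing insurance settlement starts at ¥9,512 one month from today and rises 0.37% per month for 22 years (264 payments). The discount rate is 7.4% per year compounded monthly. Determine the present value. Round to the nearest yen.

¥1,839,072

Periodic rate r = 0.074/12 per month; n is counted in months.
Growing ordinary annuity: PV = PMT₁ × [1 − ((1+g)/(1+r))^n] / (r − g) = 9,512 × [1 − ((1+0.0037)/(1+r))^264] / (r − 0.0037) = ¥1,839,072.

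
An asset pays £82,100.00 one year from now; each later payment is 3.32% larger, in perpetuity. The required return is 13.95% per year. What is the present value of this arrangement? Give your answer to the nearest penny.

£772,342.43

Periodic rate r = 0.1395 per year.
Growing perpetuity (Gordon): PV = PMT₁ / (r − g) = 82,100 / (r − 0.0332) = £772,342.43.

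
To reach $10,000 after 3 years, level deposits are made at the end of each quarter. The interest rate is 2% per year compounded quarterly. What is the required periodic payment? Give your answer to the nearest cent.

$810.66

Level ordinary annuity; solve FV = PMT × [((1+r)^n − 1)/r] for PMT.
Periodic rate r = 0.02/4 per quarter; n is counted in quarters.
With n = 12: PMT = 10,000 / ([((1+r)^n − 1)/r]) = $810.66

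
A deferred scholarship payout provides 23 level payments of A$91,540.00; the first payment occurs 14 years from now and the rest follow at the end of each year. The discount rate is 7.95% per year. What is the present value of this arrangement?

Ordinary annuity of 23 payments, first payment at period 14.
Periodic rate r = 0.0795 per year.
The ordinary-annuity PV formula values the stream one period before the first payment (period 13); discount that back 13 periods:
PV₀ = 91,540 × [1 − (1+r)^−23] / r × (1+r)^−13 = A$352,619.91

A$352,619.91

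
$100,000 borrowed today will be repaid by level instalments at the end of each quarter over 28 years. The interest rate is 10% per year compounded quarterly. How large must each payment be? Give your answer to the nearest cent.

$2,667.92

Level ordinary annuity; solve PV = PMT × [(1 − (1+r)^−n)/r] for PMT.
Periodic rate r = 0.1/4 per quarter; n is counted in quarters.
With n = 112: PMT = 100,000 / ([(1 − (1+r)^−n)/r]) = $2,667.92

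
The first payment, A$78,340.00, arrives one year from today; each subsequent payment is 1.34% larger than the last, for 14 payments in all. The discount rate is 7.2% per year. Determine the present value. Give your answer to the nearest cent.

A$728,316.67

Periodic rate r = 0.072 per year.
Growing ordinary annuity: PV = PMT₁ × [1 − ((1+g)/(1+r))^n] / (r − g) = 78,340 × [1 − ((1+0.0134)/(1+r))^14] / (r − 0.0134) = A$728,316.67.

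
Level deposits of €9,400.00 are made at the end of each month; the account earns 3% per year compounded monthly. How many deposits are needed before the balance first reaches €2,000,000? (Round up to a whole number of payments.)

171 payments

Periodic rate r = 0.03/12 per month; n is counted in months.
Ordinary annuity FV: 2,000,000 = 9,400 × [((1+r)^n − 1)/r].
(1+r)^n = 1 + 2,000,000 × r / 9,400, so n = ln(1 + 2,000,000·r/9,400) / ln(1+r) = 170.82.
Round up to a whole number of payments: n = 171.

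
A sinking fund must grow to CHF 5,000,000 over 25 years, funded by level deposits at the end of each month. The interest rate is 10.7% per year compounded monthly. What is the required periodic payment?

Level ordinary annuity; solve FV = PMT × [((1+r)^n − 1)/r] for PMT.
Periodic rate r = 0.107/12 per month; n is counted in months.
With n = 300: PMT = 5,000,000 / ([((1+r)^n − 1)/r]) = CHF 3,341.75

CHF 3,341.75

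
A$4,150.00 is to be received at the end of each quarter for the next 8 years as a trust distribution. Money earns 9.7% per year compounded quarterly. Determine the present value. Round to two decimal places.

A$91,638.03

This is an ordinary annuity: 32 payments of A$4,150.00 at the end of each quarter.
Periodic rate r = 0.097/4 per quarter; n is counted in quarters.
PV = PMT × [(1 − (1+r)^−n)/r] = 4,150 × [1 − (1+r)^−32] / r = A$91,638.03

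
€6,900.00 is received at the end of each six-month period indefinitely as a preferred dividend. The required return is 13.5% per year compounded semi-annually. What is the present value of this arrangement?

Periodic rate r = 0.135/2 per half-year.
Level perpetuity: PV = PMT / r = 6,900 / (0.135/2) = €102,222.22.

€102,222.22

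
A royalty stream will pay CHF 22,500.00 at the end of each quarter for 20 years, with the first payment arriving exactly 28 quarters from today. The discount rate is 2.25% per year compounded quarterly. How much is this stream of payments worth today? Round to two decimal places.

Ordinary annuity of 80 payments, first payment at period 28.
Periodic rate r = 0.0225/4 per quarter; n is counted in quarters.
The ordinary-annuity PV formula values the stream one period before the first payment (period 27); discount that back 27 periods:
PV₀ = 22,500 × [1 − (1+r)^−80] / r × (1+r)^−27 = CHF 1,243,012.64

CHF 1,243,012.64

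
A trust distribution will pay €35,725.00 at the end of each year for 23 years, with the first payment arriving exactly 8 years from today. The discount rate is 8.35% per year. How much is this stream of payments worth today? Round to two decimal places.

Ordinary annuity of 23 payments, first payment at period 8.
Periodic rate r = 0.0835 per year.
The ordinary-annuity PV formula values the stream one period before the first payment (period 7); discount that back 7 periods:
PV₀ = 35,725 × [1 − (1+r)^−23] / r × (1+r)^−7 = €205,467.57

€205,467.57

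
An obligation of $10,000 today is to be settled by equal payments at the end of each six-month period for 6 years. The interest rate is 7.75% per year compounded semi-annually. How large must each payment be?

Level ordinary annuity; solve PV = PMT × [(1 − (1+r)^−n)/r] for PMT.
Periodic rate r = 0.0775/2 per half-year; n is counted in half-years.
With n = 12: PMT = 10,000 / ([(1 − (1+r)^−n)/r]) = $1,057.81

$1,057.81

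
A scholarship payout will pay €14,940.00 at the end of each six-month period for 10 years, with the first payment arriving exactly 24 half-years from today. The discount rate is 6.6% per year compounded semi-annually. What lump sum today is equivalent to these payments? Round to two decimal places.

€102,471.73

Ordinary annuity of 20 payments, first payment at period 24.
Periodic rate r = 0.066/2 per half-year; n is counted in half-years.
The ordinary-annuity PV formula values the stream one period before the first payment (period 23); discount that back 23 periods:
PV₀ = 14,940 × [1 − (1+r)^−20] / r × (1+r)^−23 = €102,471.73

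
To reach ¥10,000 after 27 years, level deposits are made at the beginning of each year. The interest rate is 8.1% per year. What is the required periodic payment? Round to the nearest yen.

Level annuity due; solve FV = PMT × [((1+r)^n − 1)/r] × (1+r) for PMT.
Periodic rate r = 0.081 per year.
With n = 27: PMT = 10,000 / ([((1+r)^n − 1)/r] × (1+r)) = ¥104

¥104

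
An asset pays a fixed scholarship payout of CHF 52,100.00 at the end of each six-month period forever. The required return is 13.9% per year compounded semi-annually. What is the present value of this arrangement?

Periodic rate r = 0.139/2 per half-year.
Level perpetuity: PV = PMT / r = 52,100 / (0.139/2) = CHF 749,640.29.

CHF 749,640.29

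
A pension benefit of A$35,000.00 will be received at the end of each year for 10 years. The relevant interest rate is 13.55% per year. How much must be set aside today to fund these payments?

A$185,816.04

This is an ordinary annuity: 10 payments of A$35,000.00 at the end of each year.
Periodic rate r = 0.1355 per year.
PV = PMT × [(1 − (1+r)^−n)/r] = 35,000 × [1 − (1+r)^−10] / r = A$185,816.04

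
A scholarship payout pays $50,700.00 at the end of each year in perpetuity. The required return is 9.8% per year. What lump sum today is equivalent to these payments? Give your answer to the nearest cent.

$517,346.94

Periodic rate r = 0.098 per year.
Level perpetuity: PV = PMT / r = 50,700 / (0.098) = $517,346.94.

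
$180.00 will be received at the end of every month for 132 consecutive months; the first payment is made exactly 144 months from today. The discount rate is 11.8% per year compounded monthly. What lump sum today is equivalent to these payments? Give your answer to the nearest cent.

$3,275.77

Ordinary annuity of 132 payments, first payment at period 144.
Periodic rate r = 0.118/12 per month; n is counted in months.
The ordinary-annuity PV formula values the stream one period before the first payment (period 143); discount that back 143 periods:
PV₀ = 180 × [1 − (1+r)^−132] / r × (1+r)^−143 = $3,275.77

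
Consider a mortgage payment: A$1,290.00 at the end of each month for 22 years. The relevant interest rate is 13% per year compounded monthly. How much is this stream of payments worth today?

This is an ordinary annuity: 264 payments of A$1,290.00 at the end of each month.
Periodic rate r = 0.13/12 per month; n is counted in months.
PV = PMT × [(1 − (1+r)^−n)/r] = 1,290 × [1 − (1+r)^−264] / r = A$112,151.84

A$112,151.84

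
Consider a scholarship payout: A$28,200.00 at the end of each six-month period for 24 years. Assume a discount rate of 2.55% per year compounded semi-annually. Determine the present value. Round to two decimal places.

A$1,007,752.65

This is an ordinary annuity: 48 payments of A$28,200.00 at the end of each six-month period.
Periodic rate r = 0.0255/2 per half-year; n is counted in half-years.
PV = PMT × [(1 − (1+r)^−n)/r] = 28,200 × [1 − (1+r)^−48] / r = A$1,007,752.65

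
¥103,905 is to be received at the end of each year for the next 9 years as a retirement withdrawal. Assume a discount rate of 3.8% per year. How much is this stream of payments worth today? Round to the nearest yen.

¥779,658

This is an ordinary annuity: 9 payments of ¥103,905 at the end of each year.
Periodic rate r = 0.038 per year.
PV = PMT × [(1 − (1+r)^−n)/r] = 103,905 × [1 − (1+r)^−9] / r = ¥779,658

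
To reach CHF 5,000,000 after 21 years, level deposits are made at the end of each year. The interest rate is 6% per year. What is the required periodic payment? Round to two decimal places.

CHF 125,022.73

Level ordinary annuity; solve FV = PMT × [((1+r)^n − 1)/r] for PMT.
Periodic rate r = 0.06 per year.
With n = 21: PMT = 5,000,000 / ([((1+r)^n − 1)/r]) = CHF 125,022.73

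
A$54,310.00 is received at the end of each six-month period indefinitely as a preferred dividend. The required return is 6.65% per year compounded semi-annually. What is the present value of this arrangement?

A$1,633,383.46

Periodic rate r = 0.0665/2 per half-year.
Level perpetuity: PV = PMT / r = 54,310 / (0.0665/2) = A$1,633,383.46.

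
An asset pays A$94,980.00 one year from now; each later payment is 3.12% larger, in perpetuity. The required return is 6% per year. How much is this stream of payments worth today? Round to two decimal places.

A$3,297,916.67

Periodic rate r = 0.06 per year.
Growing perpetuity (Gordon): PV = PMT₁ / (r − g) = 94,980 / (r − 0.0312) = A$3,297,916.67.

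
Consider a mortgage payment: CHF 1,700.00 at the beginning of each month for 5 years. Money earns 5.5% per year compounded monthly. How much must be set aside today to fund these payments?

This is an annuity due: 60 payments of CHF 1,700.00 at the beginning of each month.
Periodic rate r = 0.055/12 per month; n is counted in months.
PV = PMT × [(1 − (1+r)^−n)/r] × (1+r) = 1,700 × [1 − (1+r)^−60] / r × (1+r) = CHF 89,407.74

CHF 89,407.74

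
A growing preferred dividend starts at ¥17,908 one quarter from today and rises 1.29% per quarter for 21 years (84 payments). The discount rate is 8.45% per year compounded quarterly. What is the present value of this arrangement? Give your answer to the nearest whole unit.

Periodic rate r = 0.0845/4 per quarter; n is counted in quarters.
Growing ordinary annuity: PV = PMT₁ × [1 − ((1+g)/(1+r))^n] / (r − g) = 17,908 × [1 − ((1+0.0129)/(1+r))^84] / (r − 0.0129) = ¥1,073,504.

¥1,073,504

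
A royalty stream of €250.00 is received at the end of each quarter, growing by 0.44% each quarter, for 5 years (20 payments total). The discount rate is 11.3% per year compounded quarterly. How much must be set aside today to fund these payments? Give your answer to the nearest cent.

€3,926.60

Periodic rate r = 0.113/4 per quarter; n is counted in quarters.
Growing ordinary annuity: PV = PMT₁ × [1 − ((1+g)/(1+r))^n] / (r − g) = 250 × [1 − ((1+0.0044)/(1+r))^20] / (r − 0.0044) = €3,926.60.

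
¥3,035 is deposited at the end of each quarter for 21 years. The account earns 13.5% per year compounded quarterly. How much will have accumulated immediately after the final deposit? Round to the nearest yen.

This is an ordinary annuity: 84 deposits of ¥3,035 at the end of each quarter.
Periodic rate r = 0.135/4 per quarter; n is counted in quarters.
FV = PMT × [((1+r)^n − 1)/r] = 3,035 × [(1+r)^84 − 1] / r = ¥1,371,540

¥1,371,540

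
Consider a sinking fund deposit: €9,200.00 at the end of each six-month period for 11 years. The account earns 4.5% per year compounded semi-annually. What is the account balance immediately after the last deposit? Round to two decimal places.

€258,222.38

This is an ordinary annuity: 22 deposits of €9,200.00 at the end of each six-month period.
Periodic rate r = 0.045/2 per half-year; n is counted in half-years.
FV = PMT × [((1+r)^n − 1)/r] = 9,200 × [(1+r)^22 − 1] / r = €258,222.38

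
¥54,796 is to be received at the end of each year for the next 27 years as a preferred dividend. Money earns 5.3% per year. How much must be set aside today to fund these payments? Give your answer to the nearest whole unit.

This is an ordinary annuity: 27 payments of ¥54,796 at the end of each year.
Periodic rate r = 0.053 per year.
PV = PMT × [(1 − (1+r)^−n)/r] = 54,796 × [1 − (1+r)^−27] / r = ¥777,493

¥777,493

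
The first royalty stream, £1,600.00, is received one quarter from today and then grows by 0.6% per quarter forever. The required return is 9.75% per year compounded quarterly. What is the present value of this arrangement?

£87,074.83

Periodic rate r = 0.0975/4 per quarter.
Growing perpetuity (Gordon): PV = PMT₁ / (r − g) = 1,600 / (r − 0.006) = £87,074.83.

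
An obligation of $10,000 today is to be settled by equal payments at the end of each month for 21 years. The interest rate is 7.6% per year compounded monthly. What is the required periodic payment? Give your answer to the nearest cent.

Level ordinary annuity; solve PV = PMT × [(1 − (1+r)^−n)/r] for PMT.
Periodic rate r = 0.076/12 per month; n is counted in months.
With n = 252: PMT = 10,000 / ([(1 − (1+r)^−n)/r]) = $79.54

$79.54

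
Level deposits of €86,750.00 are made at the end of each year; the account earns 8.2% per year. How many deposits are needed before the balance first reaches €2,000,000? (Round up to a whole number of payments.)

Periodic rate r = 0.082 per year.
Ordinary annuity FV: 2,000,000 = 86,750 × [((1+r)^n − 1)/r].
(1+r)^n = 1 + 2,000,000 × r / 86,750, so n = ln(1 + 2,000,000·r/86,750) / ln(1+r) = 13.47.
Round up to a whole number of payments: n = 14.

14 payments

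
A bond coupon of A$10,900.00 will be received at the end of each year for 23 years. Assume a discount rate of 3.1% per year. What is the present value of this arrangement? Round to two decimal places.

A$177,385.89

This is an ordinary annuity: 23 payments of A$10,900.00 at the end of each year.
Periodic rate r = 0.031 per year.
PV = PMT × [(1 − (1+r)^−n)/r] = 10,900 × [1 − (1+r)^−23] / r = A$177,385.89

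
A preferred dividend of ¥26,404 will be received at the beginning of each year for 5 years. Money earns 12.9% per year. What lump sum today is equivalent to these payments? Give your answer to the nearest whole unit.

This is an annuity due: 5 payments of ¥26,404 at the beginning of each year.
Periodic rate r = 0.129 per year.
PV = PMT × [(1 − (1+r)^−n)/r] × (1+r) = 26,404 × [1 − (1+r)^−5] / r × (1+r) = ¥105,105

¥105,105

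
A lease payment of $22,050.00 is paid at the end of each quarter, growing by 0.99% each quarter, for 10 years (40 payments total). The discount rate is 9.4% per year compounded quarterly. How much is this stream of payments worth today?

$671,832.88

Periodic rate r = 0.094/4 per quarter; n is counted in quarters.
Growing ordinary annuity: PV = PMT₁ × [1 − ((1+g)/(1+r))^n] / (r − g) = 22,050 × [1 − ((1+0.0099)/(1+r))^40] / (r − 0.0099) = $671,832.88.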